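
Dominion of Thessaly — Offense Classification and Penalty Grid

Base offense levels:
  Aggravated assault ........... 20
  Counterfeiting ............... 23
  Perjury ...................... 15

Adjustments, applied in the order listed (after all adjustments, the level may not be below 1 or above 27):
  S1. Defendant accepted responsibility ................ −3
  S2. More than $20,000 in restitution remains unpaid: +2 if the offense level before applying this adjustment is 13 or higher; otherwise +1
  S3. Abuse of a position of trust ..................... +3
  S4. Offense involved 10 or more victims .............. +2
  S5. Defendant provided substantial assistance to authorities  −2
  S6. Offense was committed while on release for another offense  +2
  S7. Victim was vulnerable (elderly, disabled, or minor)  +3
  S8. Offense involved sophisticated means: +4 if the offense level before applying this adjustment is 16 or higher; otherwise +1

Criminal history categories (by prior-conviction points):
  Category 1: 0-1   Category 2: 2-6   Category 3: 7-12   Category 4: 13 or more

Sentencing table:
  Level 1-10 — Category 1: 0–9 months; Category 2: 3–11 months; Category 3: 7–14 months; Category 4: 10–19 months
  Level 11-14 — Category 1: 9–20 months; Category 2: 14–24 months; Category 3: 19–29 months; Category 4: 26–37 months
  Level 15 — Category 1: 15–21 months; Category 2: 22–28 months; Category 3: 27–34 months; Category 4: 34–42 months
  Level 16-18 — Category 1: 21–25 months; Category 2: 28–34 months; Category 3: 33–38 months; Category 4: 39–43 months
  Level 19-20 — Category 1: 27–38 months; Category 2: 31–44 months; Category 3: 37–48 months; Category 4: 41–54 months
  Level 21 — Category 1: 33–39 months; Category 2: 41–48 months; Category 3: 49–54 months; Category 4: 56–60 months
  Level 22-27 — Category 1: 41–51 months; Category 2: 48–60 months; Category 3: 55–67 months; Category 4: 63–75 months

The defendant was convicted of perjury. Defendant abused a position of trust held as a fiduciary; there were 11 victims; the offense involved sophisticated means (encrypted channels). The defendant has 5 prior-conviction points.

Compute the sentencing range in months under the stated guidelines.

48-60 months

Base offense level for perjury: 15.
S3 applies: 15 + 3 = 18.
S4 applies: 18 + 2 = 20.
S8 applies (level before this adjustment is 20 ≥ 16, so +4): 20 + 4 = 24.
Final offense level: 24.
Criminal history: 5 prior points → Category 2 (2-6).
Level 24 falls in the 22-27 band.
Grid: Level 22-27 × Category 2 = 48-60 months.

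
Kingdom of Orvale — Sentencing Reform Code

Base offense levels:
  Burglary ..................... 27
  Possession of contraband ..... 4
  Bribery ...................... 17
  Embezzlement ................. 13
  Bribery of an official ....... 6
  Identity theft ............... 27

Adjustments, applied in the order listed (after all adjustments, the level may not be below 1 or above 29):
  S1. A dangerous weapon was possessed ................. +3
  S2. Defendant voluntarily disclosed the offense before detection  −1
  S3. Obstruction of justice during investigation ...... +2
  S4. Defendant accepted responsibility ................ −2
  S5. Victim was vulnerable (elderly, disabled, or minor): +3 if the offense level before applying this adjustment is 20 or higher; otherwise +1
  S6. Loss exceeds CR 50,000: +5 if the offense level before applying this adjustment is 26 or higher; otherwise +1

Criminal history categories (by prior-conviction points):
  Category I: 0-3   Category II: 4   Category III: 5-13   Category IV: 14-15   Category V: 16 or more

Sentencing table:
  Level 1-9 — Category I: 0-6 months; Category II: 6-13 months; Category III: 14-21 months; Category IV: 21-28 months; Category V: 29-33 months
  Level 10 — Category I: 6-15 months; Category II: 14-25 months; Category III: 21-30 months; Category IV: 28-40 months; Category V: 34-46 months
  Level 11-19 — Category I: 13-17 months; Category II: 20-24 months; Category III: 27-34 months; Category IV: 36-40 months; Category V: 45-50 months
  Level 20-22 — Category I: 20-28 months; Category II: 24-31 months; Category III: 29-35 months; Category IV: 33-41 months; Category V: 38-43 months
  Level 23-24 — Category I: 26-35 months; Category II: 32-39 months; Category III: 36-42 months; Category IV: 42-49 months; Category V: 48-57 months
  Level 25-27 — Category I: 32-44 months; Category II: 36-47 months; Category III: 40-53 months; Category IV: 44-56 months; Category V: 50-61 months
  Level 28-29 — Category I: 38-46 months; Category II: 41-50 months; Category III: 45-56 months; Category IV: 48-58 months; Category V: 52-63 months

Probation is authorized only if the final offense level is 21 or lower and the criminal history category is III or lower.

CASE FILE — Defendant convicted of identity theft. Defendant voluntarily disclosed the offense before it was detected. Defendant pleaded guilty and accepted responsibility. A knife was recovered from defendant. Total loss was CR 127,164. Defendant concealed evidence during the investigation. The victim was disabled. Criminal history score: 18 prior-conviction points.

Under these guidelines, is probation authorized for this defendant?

Base offense level for identity theft: 27.
S1 applies: 27 + 3 = 30.
S2 applies: 30 − 1 = 29.
S3 applies: 29 + 2 = 31.
S4 applies: 31 − 2 = 29.
S5 applies (level before this adjustment is 29 ≥ 20, so +3): 29 + 3 = 32.
S6 applies (level before this adjustment is 32 ≥ 26, so +5): 32 + 5 = 37.
Level 37 exceeds the maximum of 29; capped at 29.
Final offense level: 29.
Criminal history: 18 prior points → Category V (16+).
Level 29 falls in the 28-29 band.
Grid: Level 28-29 × Category V = 52-63 months.
Probation check: level 29 > 21 and category V > III → not eligible.

No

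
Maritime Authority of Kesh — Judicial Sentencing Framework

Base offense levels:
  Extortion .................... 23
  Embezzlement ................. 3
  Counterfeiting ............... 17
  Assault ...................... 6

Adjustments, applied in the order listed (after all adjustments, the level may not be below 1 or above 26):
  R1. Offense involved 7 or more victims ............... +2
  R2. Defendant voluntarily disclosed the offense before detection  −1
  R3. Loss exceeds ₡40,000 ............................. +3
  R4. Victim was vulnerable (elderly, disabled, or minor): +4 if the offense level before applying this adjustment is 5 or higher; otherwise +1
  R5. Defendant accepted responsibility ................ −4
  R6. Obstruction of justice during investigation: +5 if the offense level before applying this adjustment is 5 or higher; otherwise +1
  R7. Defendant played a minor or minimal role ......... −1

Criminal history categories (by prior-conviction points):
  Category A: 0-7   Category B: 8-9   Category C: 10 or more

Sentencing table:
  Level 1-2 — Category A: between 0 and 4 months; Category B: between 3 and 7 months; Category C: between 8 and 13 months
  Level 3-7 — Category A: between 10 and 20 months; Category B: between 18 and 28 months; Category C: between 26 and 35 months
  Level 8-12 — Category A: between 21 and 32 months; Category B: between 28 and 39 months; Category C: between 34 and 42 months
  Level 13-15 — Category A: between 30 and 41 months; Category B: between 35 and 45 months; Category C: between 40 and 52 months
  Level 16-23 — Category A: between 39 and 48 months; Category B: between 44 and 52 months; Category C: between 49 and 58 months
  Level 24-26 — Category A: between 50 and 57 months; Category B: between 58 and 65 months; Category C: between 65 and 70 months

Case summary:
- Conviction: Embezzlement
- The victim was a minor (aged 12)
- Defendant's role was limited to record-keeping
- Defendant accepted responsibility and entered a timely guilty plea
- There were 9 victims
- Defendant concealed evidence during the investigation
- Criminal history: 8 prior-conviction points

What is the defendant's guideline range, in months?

Base offense level for embezzlement: 3.
R1 applies: 3 + 2 = 5.
R2 does not apply.
R3 does not apply.
R4 applies (level before this adjustment is 5 ≥ 5, so +4): 5 + 4 = 9.
R5 applies: 9 − 4 = 5.
R6 applies (level before this adjustment is 5 ≥ 5, so +5): 5 + 5 = 10.
R7 applies: 10 − 1 = 9.
Final offense level: 9.
Criminal history: 8 prior points → Category B (8-9).
Level 9 falls in the 8-12 band.
Grid: Level 8-12 × Category B = 28-39 months.

28-39 months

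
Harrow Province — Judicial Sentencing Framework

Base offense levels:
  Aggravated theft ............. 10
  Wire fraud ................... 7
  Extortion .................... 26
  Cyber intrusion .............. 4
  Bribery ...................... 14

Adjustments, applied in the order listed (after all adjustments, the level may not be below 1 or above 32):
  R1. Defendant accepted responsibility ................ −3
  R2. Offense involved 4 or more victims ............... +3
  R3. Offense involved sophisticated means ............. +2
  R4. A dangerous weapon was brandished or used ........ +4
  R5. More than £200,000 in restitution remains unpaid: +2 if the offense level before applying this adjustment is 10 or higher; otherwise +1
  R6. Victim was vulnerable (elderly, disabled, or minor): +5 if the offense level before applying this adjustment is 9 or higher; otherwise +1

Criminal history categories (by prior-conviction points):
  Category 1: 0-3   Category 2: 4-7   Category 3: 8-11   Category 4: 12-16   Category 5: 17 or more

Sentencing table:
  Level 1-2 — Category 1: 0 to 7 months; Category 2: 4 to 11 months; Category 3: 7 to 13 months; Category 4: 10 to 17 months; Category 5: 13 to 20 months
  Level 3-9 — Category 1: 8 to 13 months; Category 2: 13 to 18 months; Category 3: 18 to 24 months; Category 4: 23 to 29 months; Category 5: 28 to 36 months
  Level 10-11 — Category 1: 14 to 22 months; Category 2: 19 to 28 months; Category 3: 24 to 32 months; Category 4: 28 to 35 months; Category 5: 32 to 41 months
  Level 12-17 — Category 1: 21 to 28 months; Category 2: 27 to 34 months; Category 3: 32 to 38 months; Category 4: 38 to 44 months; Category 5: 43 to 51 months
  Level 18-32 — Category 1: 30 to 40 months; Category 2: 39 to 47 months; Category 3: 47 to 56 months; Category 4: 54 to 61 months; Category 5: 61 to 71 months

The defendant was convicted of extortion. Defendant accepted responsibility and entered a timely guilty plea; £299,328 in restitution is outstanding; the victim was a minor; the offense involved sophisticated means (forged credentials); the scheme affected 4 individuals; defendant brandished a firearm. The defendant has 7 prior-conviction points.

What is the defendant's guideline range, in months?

Base offense level for extortion: 26.
R1 applies: 26 − 3 = 23.
R2 applies: 23 + 3 = 26.
R3 applies: 26 + 2 = 28.
R4 applies: 28 + 4 = 32.
R5 applies (level before this adjustment is 32 ≥ 10, so +2): 32 + 2 = 34.
R6 applies (level before this adjustment is 34 ≥ 9, so +5): 34 + 5 = 39.
Level 39 exceeds the maximum of 32; capped at 32.
Final offense level: 32.
Criminal history: 7 prior points → Category 2 (4-7).
Level 32 falls in the 18-32 band.
Grid: Level 18-32 × Category 2 = 39-47 months.

39-47 months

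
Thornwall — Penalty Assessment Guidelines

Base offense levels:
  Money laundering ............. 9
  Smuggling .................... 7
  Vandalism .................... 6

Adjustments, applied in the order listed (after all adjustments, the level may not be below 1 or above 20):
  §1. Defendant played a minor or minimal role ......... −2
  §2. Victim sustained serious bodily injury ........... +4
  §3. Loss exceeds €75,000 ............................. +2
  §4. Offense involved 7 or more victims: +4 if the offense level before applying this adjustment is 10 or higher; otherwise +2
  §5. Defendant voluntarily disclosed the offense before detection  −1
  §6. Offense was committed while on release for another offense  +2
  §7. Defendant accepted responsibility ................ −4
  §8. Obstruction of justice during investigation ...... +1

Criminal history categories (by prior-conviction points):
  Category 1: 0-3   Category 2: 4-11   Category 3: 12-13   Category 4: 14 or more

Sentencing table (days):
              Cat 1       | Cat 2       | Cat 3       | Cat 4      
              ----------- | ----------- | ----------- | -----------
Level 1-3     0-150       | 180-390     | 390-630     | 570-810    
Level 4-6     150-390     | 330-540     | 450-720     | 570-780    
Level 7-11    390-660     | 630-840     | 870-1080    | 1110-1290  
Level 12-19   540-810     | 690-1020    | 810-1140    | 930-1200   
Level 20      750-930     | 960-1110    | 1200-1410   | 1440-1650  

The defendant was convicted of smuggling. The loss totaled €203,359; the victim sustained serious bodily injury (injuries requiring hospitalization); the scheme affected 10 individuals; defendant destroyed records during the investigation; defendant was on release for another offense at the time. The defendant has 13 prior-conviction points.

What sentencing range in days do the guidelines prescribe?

Base offense level for smuggling: 7.
§2 applies: 7 + 4 = 11.
§3 applies: 11 + 2 = 13.
§4 applies (level before this adjustment is 13 ≥ 10, so +4): 13 + 4 = 17.
§5 does not apply.
§6 applies: 17 + 2 = 19.
§7 does not apply.
§8 applies: 19 + 1 = 20.
Final offense level: 20.
Criminal history: 13 prior points → Category 3 (12-13).
Level 20 falls in the 20 band.
Grid: Level 20 × Category 3 = 1200-1410 days.

1200-1410 days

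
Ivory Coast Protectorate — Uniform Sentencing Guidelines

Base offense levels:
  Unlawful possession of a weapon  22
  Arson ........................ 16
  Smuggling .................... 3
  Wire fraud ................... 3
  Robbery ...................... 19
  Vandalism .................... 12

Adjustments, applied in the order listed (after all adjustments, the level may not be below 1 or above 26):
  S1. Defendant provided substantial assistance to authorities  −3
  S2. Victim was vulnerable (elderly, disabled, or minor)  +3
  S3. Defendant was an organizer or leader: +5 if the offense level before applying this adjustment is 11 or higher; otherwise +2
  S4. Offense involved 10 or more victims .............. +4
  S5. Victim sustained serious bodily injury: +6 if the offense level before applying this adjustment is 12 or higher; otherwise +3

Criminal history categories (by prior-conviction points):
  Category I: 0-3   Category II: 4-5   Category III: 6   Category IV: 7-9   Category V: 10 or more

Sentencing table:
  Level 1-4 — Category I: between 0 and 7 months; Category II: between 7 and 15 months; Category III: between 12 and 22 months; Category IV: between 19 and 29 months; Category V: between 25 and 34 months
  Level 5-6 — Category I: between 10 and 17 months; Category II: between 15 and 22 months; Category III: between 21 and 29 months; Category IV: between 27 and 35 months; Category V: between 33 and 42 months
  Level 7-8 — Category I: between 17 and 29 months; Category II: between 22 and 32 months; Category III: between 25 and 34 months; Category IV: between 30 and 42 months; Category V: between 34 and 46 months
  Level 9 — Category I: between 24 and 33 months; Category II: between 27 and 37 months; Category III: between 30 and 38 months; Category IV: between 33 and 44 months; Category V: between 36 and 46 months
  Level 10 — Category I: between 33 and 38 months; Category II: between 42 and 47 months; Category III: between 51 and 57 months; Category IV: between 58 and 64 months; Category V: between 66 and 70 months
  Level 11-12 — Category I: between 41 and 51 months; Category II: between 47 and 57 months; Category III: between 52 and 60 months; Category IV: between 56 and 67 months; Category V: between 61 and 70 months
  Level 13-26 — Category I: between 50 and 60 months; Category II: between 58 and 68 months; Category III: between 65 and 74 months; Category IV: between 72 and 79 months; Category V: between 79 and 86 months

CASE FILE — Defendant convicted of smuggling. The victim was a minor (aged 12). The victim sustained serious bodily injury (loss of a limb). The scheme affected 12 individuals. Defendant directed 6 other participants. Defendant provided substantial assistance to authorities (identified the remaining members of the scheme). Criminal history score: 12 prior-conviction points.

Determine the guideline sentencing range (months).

61-70 months

Base offense level for smuggling: 3.
S1 applies: 3 − 3 = 0.
S2 applies: 0 + 3 = 3.
S3 applies (level before this adjustment is 3 < 11, so +2): 3 + 2 = 5.
S4 applies: 5 + 4 = 9.
S5 applies (level before this adjustment is 9 < 12, so +3): 9 + 3 = 12.
Final offense level: 12.
Criminal history: 12 prior points → Category V (10+).
Level 12 falls in the 11-12 band.
Grid: Level 11-12 × Category V = 61-70 months.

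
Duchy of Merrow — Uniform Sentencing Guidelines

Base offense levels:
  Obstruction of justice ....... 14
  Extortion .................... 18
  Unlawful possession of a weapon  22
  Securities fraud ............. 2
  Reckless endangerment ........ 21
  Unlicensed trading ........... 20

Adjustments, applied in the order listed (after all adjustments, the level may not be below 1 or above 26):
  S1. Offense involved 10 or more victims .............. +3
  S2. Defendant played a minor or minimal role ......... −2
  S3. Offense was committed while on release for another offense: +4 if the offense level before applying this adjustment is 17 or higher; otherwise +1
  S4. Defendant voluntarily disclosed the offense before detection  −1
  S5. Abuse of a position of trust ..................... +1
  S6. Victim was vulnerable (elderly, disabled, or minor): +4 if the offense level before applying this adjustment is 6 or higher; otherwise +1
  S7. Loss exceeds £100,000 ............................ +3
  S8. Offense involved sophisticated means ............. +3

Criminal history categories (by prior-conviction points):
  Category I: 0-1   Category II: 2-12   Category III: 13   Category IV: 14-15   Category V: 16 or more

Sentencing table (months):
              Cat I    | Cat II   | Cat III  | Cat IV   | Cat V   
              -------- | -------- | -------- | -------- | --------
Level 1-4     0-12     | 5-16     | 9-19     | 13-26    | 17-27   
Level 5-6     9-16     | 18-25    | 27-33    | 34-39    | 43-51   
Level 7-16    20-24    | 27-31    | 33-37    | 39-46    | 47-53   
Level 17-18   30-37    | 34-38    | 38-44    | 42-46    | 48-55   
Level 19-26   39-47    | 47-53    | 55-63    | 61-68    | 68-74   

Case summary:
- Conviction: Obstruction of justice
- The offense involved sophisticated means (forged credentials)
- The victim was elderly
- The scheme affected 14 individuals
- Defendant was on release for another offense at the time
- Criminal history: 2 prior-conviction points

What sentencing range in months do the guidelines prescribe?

47-53 months

Base offense level for obstruction of justice: 14.
S1 applies: 14 + 3 = 17.
S2 does not apply.
S3 applies (level before this adjustment is 17 ≥ 17, so +4): 17 + 4 = 21.
S4 does not apply.
S5 does not apply.
S6 applies (level before this adjustment is 21 ≥ 6, so +4): 21 + 4 = 25.
S8 applies: 25 + 3 = 28.
Level 28 exceeds the maximum of 26; capped at 26.
Final offense level: 26.
Criminal history: 2 prior points → Category II (2-12).
Level 26 falls in the 19-26 band.
Grid: Level 19-26 × Category II = 47-53 months.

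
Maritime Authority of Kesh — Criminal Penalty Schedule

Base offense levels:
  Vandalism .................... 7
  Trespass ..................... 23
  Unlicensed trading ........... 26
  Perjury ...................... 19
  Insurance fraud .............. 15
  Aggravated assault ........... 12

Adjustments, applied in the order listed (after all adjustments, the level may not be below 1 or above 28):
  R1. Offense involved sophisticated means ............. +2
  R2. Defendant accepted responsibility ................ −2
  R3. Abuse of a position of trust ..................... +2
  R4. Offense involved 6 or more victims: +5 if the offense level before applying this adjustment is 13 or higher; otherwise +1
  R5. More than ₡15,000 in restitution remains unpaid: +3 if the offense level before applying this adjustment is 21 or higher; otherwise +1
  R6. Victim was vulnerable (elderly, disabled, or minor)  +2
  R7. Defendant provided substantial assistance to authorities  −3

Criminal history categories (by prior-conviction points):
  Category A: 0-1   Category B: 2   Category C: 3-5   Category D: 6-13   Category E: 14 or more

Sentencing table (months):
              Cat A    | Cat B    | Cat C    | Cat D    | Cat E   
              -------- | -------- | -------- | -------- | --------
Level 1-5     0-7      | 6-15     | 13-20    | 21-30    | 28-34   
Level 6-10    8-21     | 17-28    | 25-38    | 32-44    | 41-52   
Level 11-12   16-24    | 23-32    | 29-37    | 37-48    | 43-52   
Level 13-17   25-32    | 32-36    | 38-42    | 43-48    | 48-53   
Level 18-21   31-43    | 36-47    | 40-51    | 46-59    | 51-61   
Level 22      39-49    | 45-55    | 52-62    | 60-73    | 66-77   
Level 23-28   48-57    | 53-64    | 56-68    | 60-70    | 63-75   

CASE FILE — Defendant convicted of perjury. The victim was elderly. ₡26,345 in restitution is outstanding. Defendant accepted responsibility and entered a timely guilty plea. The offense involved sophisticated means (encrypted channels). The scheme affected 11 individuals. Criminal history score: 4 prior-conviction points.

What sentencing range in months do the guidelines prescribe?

Base offense level for perjury: 19.
R1 applies: 19 + 2 = 21.
R2 applies: 21 − 2 = 19.
R3 does not apply.
R4 applies (level before this adjustment is 19 ≥ 13, so +5): 19 + 5 = 24.
R5 applies (level before this adjustment is 24 ≥ 21, so +3): 24 + 3 = 27.
R6 applies: 27 + 2 = 29.
R7 does not apply.
Level 29 exceeds the maximum of 28; capped at 28.
Final offense level: 28.
Criminal history: 4 prior points → Category C (3-5).
Level 28 falls in the 23-28 band.
Grid: Level 23-28 × Category C = 56-68 months.

56-68 months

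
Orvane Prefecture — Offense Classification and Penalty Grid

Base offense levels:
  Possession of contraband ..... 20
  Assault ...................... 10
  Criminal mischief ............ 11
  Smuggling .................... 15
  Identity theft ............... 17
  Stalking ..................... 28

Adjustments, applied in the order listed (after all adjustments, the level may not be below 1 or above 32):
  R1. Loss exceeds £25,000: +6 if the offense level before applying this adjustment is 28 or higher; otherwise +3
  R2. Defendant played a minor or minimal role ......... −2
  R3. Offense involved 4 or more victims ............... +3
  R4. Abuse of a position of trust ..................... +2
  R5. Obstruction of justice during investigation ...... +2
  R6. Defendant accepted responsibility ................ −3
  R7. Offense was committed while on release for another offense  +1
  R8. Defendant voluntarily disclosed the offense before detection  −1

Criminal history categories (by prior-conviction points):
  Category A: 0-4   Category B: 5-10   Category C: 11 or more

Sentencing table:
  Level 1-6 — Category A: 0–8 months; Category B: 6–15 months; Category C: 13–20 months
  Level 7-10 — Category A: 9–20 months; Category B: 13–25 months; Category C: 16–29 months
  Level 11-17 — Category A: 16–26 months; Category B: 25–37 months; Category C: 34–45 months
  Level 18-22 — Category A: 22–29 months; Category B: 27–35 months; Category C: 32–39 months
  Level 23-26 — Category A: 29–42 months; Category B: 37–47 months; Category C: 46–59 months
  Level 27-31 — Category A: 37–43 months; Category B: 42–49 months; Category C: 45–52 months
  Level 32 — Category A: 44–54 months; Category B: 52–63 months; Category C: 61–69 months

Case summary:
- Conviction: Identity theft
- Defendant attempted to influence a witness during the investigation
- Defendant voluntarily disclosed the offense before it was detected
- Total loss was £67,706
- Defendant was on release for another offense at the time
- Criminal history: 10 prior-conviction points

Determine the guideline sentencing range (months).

27-35 months

Base offense level for identity theft: 17.
R1 applies (level before this adjustment is 17 < 28, so +3): 17 + 3 = 20.
R4 does not apply.
R5 applies: 20 + 2 = 22.
R6 does not apply.
R7 applies: 22 + 1 = 23.
R8 applies: 23 − 1 = 22.
Final offense level: 22.
Criminal history: 10 prior points → Category B (5-10).
Level 22 falls in the 18-22 band.
Grid: Level 18-22 × Category B = 27-35 months.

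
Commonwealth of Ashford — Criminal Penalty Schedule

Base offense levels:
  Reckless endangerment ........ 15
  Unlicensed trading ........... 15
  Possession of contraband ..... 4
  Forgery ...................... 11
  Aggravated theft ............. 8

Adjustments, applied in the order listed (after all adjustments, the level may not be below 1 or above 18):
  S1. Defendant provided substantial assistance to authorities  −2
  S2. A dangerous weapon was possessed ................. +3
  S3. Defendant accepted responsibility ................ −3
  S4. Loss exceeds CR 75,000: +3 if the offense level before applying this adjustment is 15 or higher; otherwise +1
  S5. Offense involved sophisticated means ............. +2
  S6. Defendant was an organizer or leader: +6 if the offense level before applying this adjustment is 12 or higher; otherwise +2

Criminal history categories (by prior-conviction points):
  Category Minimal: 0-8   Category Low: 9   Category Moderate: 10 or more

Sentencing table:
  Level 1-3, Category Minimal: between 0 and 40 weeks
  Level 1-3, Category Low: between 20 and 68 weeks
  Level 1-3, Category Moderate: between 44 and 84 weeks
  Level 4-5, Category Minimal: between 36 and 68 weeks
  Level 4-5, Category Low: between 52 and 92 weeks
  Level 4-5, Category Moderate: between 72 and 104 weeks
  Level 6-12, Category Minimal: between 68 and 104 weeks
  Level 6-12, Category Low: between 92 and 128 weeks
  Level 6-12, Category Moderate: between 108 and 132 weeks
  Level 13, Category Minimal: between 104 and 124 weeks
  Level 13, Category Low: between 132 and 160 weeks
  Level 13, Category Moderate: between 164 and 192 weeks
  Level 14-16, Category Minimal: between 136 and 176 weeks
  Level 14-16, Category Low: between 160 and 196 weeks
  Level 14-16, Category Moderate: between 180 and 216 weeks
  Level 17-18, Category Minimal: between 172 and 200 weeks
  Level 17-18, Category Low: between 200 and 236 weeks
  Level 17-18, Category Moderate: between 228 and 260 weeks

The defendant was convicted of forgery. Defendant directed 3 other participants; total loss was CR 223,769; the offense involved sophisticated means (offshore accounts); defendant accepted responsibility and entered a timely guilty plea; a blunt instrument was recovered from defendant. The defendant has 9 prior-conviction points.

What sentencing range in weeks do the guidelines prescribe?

Base offense level for forgery: 11.
S2 applies: 11 + 3 = 14.
S3 applies: 14 − 3 = 11.
S4 applies (level before this adjustment is 11 < 15, so +1): 11 + 1 = 12.
S5 applies: 12 + 2 = 14.
S6 applies (level before this adjustment is 14 ≥ 12, so +6): 14 + 6 = 20.
Level 20 exceeds the maximum of 18; capped at 18.
Final offense level: 18.
Criminal history: 9 prior points → Category Low (9).
Level 18 falls in the 17-18 band.
Grid: Level 17-18 × Category Low = 200-236 weeks.

200-236 weeks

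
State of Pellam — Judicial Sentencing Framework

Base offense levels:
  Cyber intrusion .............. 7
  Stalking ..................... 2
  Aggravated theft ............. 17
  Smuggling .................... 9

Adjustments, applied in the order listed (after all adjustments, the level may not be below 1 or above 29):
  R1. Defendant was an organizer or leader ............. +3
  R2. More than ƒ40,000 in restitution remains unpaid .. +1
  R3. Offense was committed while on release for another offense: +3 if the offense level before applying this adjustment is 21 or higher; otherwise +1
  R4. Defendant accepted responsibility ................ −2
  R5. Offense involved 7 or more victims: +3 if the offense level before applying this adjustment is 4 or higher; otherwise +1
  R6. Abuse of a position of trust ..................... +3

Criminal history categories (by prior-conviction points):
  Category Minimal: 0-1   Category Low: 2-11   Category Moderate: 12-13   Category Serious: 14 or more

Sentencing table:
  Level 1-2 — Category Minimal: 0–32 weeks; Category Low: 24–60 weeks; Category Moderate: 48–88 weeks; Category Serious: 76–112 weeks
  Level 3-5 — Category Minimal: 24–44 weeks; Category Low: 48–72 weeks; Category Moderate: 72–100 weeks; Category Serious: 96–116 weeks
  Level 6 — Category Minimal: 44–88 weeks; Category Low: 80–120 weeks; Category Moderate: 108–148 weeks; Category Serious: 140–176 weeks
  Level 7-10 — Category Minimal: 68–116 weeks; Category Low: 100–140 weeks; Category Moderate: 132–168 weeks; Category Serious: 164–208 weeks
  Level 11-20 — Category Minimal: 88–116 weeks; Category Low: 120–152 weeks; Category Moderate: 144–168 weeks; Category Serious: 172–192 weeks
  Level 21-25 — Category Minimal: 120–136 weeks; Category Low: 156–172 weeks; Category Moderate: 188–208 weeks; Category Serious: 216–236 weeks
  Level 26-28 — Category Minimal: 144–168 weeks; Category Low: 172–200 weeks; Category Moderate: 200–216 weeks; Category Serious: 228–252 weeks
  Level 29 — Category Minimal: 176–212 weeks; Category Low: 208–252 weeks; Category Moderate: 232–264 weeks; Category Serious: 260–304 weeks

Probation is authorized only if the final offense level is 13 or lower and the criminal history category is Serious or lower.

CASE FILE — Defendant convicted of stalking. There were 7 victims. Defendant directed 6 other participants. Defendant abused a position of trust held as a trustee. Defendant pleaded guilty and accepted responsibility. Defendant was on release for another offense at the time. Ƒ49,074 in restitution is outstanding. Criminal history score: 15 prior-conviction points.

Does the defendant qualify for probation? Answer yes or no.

Base offense level for stalking: 2.
R1 applies: 2 + 3 = 5.
R2 applies: 5 + 1 = 6.
R3 applies (level before this adjustment is 6 < 21, so +1): 6 + 1 = 7.
R4 applies: 7 − 2 = 5.
R5 applies (level before this adjustment is 5 ≥ 4, so +3): 5 + 3 = 8.
R6 applies: 8 + 3 = 11.
Final offense level: 11.
Criminal history: 15 prior points → Category Serious (14+).
Level 11 falls in the 11-20 band.
Grid: Level 11-20 × Category Serious = 172-192 weeks.
Probation check: level 11 ≤ 13 and category Serious ≤ Serious → eligible.

Yes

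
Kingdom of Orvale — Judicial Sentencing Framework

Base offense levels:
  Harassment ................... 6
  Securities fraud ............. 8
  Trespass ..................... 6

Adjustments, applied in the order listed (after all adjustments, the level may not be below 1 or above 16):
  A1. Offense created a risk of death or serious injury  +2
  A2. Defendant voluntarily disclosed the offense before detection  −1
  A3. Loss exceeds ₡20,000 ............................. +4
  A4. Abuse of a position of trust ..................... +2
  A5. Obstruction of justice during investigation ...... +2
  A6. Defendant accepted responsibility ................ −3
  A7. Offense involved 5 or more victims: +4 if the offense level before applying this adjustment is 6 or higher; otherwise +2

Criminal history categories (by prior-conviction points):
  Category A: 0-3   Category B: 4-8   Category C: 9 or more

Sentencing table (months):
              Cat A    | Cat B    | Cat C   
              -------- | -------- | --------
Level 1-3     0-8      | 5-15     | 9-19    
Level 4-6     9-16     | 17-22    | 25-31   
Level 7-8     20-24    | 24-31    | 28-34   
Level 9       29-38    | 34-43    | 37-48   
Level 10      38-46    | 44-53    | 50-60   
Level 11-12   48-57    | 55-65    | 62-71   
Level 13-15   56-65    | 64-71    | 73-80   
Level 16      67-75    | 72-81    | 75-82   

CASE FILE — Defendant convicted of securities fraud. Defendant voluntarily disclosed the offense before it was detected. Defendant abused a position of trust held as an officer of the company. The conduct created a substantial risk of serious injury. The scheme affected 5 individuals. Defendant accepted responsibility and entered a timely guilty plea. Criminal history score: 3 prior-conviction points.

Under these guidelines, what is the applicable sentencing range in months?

48-57 months

Base offense level for securities fraud: 8.
A1 applies: 8 + 2 = 10.
A2 applies: 10 − 1 = 9.
A3 does not apply.
A4 applies: 9 + 2 = 11.
A5 does not apply.
A6 applies: 11 − 3 = 8.
A7 applies (level before this adjustment is 8 ≥ 6, so +4): 8 + 4 = 12.
Final offense level: 12.
Criminal history: 3 prior points → Category A (0-3).
Level 12 falls in the 11-12 band.
Grid: Level 11-12 × Category A = 48-57 months.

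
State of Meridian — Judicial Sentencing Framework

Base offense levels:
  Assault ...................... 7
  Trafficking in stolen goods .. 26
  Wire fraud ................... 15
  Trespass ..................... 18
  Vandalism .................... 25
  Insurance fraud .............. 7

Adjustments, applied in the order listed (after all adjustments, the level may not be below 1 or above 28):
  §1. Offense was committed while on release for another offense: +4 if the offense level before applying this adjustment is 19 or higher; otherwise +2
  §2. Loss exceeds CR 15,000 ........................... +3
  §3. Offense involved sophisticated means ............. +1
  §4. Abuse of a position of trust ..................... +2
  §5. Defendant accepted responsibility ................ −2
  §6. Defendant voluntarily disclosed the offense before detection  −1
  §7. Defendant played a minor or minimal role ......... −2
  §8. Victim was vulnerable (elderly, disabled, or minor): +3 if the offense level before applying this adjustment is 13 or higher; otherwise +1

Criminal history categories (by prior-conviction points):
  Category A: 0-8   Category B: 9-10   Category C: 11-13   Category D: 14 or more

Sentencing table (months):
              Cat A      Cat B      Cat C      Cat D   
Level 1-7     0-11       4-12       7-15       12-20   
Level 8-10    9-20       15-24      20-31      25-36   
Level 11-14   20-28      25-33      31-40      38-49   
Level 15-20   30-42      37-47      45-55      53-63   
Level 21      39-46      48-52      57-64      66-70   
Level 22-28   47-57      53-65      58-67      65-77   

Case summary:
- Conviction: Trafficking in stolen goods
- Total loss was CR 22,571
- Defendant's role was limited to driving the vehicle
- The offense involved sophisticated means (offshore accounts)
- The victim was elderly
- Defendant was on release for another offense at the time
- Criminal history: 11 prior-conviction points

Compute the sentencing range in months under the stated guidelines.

58-67 months

Base offense level for trafficking in stolen goods: 26.
§1 applies (level before this adjustment is 26 ≥ 19, so +4): 26 + 4 = 30.
§2 applies: 30 + 3 = 33.
§3 applies: 33 + 1 = 34.
§4 does not apply.
§5 does not apply.
§6 does not apply.
§7 applies: 34 − 2 = 32.
§8 applies (level before this adjustment is 32 ≥ 13, so +3): 32 + 3 = 35.
Level 35 exceeds the maximum of 28; capped at 28.
Final offense level: 28.
Criminal history: 11 prior points → Category C (11-13).
Level 28 falls in the 22-28 band.
Grid: Level 22-28 × Category C = 58-67 months.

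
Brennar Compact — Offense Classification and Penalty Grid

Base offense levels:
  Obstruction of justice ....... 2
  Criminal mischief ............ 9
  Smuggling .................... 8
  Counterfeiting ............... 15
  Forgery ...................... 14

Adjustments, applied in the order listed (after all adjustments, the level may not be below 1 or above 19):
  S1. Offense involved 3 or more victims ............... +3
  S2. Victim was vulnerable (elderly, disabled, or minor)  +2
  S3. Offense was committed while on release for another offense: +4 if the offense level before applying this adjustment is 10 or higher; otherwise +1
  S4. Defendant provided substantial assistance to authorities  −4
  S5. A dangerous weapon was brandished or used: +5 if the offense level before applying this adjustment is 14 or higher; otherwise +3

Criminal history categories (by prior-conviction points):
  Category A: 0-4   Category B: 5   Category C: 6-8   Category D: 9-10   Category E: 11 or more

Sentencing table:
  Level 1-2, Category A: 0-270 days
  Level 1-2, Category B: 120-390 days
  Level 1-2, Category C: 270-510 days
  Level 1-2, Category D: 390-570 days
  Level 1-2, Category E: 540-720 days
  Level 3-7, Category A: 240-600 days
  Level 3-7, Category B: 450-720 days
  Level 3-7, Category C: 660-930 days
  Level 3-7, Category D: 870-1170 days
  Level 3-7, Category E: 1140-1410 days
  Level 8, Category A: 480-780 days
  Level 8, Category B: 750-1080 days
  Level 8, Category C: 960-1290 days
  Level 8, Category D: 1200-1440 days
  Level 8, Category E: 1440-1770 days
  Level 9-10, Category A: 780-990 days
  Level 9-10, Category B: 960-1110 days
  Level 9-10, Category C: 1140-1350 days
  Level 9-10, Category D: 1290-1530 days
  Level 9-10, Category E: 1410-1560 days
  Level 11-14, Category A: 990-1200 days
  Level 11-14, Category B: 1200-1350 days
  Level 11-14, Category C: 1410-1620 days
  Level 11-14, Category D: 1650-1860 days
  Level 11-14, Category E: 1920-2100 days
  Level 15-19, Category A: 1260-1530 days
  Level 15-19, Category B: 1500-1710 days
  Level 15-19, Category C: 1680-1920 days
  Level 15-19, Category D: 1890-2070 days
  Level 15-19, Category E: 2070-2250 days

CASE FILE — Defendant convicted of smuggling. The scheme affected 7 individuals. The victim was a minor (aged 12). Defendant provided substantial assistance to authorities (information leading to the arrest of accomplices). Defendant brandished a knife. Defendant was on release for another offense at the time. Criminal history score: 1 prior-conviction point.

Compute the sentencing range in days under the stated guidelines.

1260-1530 days

Base offense level for smuggling: 8.
S1 applies: 8 + 3 = 11.
S2 applies: 11 + 2 = 13.
S3 applies (level before this adjustment is 13 ≥ 10, so +4): 13 + 4 = 17.
S4 applies: 17 − 4 = 13.
S5 applies (level before this adjustment is 13 < 14, so +3): 13 + 3 = 16.
Final offense level: 16.
Criminal history: 1 prior point → Category A (0-4).
Level 16 falls in the 15-19 band.
Grid: Level 15-19 × Category A = 1260-1530 days.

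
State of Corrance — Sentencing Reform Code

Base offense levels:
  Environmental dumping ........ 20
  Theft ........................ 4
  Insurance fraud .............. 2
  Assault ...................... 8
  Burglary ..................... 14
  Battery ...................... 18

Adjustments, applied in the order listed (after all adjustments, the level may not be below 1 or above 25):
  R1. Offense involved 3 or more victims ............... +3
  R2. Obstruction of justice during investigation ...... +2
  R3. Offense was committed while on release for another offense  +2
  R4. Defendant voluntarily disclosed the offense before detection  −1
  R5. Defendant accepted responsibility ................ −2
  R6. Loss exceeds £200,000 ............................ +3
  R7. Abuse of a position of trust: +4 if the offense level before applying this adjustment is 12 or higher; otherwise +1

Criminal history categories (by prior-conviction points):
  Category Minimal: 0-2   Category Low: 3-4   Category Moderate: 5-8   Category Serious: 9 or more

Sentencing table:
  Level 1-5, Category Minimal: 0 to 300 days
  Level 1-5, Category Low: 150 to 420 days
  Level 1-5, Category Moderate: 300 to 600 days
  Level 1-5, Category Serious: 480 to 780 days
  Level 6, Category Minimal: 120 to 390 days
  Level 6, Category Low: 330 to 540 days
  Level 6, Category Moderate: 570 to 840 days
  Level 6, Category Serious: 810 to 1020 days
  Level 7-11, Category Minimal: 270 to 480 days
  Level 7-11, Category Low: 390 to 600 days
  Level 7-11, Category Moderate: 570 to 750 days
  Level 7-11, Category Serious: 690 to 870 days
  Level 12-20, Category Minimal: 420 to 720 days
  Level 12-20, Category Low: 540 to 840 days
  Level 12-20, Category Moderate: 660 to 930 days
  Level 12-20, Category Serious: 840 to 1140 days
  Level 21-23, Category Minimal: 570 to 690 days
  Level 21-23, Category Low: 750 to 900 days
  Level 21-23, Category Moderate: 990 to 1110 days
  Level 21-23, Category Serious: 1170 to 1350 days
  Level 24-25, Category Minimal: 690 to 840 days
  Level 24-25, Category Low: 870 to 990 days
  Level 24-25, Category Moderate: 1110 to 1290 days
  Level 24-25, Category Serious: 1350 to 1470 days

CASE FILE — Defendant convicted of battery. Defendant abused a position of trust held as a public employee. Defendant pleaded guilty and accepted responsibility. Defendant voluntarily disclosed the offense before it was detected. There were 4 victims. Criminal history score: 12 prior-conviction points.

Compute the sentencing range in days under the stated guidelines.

Base offense level for battery: 18.
R1 applies: 18 + 3 = 21.
R2 does not apply.
R3 does not apply.
R4 applies: 21 − 1 = 20.
R5 applies: 20 − 2 = 18.
R7 applies (level before this adjustment is 18 ≥ 12, so +4): 18 + 4 = 22.
Final offense level: 22.
Criminal history: 12 prior points → Category Serious (9+).
Level 22 falls in the 21-23 band.
Grid: Level 21-23 × Category Serious = 1170-1350 days.

1170-1350 days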